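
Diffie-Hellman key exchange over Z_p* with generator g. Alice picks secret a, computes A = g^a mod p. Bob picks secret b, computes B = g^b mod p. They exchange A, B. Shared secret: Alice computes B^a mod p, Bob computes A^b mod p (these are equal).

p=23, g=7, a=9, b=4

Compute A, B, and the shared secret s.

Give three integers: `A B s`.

A = 7^9 mod 23  (bits of 9 = 1001)
  bit 0 = 1: r = r^2 * 7 mod 23 = 1^2 * 7 = 1*7 = 7
  bit 1 = 0: r = r^2 mod 23 = 7^2 = 3
  bit 2 = 0: r = r^2 mod 23 = 3^2 = 9
  bit 3 = 1: r = r^2 * 7 mod 23 = 9^2 * 7 = 12*7 = 15
  -> A = 15
B = 7^4 mod 23  (bits of 4 = 100)
  bit 0 = 1: r = r^2 * 7 mod 23 = 1^2 * 7 = 1*7 = 7
  bit 1 = 0: r = r^2 mod 23 = 7^2 = 3
  bit 2 = 0: r = r^2 mod 23 = 3^2 = 9
  -> B = 9
s = B^a = 9^9 mod 23  (bits of 9 = 1001)
  bit 0 = 1: r = r^2 * 9 mod 23 = 1^2 * 9 = 1*9 = 9
  bit 1 = 0: r = r^2 mod 23 = 9^2 = 12
  bit 2 = 0: r = r^2 mod 23 = 12^2 = 6
  bit 3 = 1: r = r^2 * 9 mod 23 = 6^2 * 9 = 13*9 = 2
  -> s = B^a = 2

Answer: 15 9 2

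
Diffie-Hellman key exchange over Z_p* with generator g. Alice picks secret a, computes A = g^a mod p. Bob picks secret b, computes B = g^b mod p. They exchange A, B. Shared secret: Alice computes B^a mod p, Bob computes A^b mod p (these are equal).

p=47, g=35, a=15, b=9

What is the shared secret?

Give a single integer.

A = 35^15 mod 47  (bits of 15 = 1111)
  bit 0 = 1: r = r^2 * 35 mod 47 = 1^2 * 35 = 1*35 = 35
  bit 1 = 1: r = r^2 * 35 mod 47 = 35^2 * 35 = 3*35 = 11
  bit 2 = 1: r = r^2 * 35 mod 47 = 11^2 * 35 = 27*35 = 5
  bit 3 = 1: r = r^2 * 35 mod 47 = 5^2 * 35 = 25*35 = 29
  -> A = 29
B = 35^9 mod 47  (bits of 9 = 1001)
  bit 0 = 1: r = r^2 * 35 mod 47 = 1^2 * 35 = 1*35 = 35
  bit 1 = 0: r = r^2 mod 47 = 35^2 = 3
  bit 2 = 0: r = r^2 mod 47 = 3^2 = 9
  bit 3 = 1: r = r^2 * 35 mod 47 = 9^2 * 35 = 34*35 = 15
  -> B = 15
s = B^a = 15^15 mod 47  (bits of 15 = 1111)
  bit 0 = 1: r = r^2 * 15 mod 47 = 1^2 * 15 = 1*15 = 15
  bit 1 = 1: r = r^2 * 15 mod 47 = 15^2 * 15 = 37*15 = 38
  bit 2 = 1: r = r^2 * 15 mod 47 = 38^2 * 15 = 34*15 = 40
  bit 3 = 1: r = r^2 * 15 mod 47 = 40^2 * 15 = 2*15 = 30
  -> s = B^a = 30

Answer: 30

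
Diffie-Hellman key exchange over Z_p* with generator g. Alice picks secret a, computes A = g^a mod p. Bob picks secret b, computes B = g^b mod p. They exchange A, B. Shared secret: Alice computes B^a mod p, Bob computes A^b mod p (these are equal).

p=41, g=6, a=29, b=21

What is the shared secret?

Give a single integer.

Answer: 19

Derivation:
A = 6^29 mod 41  (bits of 29 = 11101)
  bit 0 = 1: r = r^2 * 6 mod 41 = 1^2 * 6 = 1*6 = 6
  bit 1 = 1: r = r^2 * 6 mod 41 = 6^2 * 6 = 36*6 = 11
  bit 2 = 1: r = r^2 * 6 mod 41 = 11^2 * 6 = 39*6 = 29
  bit 3 = 0: r = r^2 mod 41 = 29^2 = 21
  bit 4 = 1: r = r^2 * 6 mod 41 = 21^2 * 6 = 31*6 = 22
  -> A = 22
B = 6^21 mod 41  (bits of 21 = 10101)
  bit 0 = 1: r = r^2 * 6 mod 41 = 1^2 * 6 = 1*6 = 6
  bit 1 = 0: r = r^2 mod 41 = 6^2 = 36
  bit 2 = 1: r = r^2 * 6 mod 41 = 36^2 * 6 = 25*6 = 27
  bit 3 = 0: r = r^2 mod 41 = 27^2 = 32
  bit 4 = 1: r = r^2 * 6 mod 41 = 32^2 * 6 = 40*6 = 35
  -> B = 35
s = B^a = 35^29 mod 41  (bits of 29 = 11101)
  bit 0 = 1: r = r^2 * 35 mod 41 = 1^2 * 35 = 1*35 = 35
  bit 1 = 1: r = r^2 * 35 mod 41 = 35^2 * 35 = 36*35 = 30
  bit 2 = 1: r = r^2 * 35 mod 41 = 30^2 * 35 = 39*35 = 12
  bit 3 = 0: r = r^2 mod 41 = 12^2 = 21
  bit 4 = 1: r = r^2 * 35 mod 41 = 21^2 * 35 = 31*35 = 19
  -> s = B^a = 19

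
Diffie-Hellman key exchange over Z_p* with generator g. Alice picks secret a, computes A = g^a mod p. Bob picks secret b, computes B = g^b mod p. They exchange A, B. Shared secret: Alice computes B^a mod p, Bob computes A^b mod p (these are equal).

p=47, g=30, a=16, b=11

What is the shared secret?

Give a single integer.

A = 30^16 mod 47  (bits of 16 = 10000)
  bit 0 = 1: r = r^2 * 30 mod 47 = 1^2 * 30 = 1*30 = 30
  bit 1 = 0: r = r^2 mod 47 = 30^2 = 7
  bit 2 = 0: r = r^2 mod 47 = 7^2 = 2
  bit 3 = 0: r = r^2 mod 47 = 2^2 = 4
  bit 4 = 0: r = r^2 mod 47 = 4^2 = 16
  -> A = 16
B = 30^11 mod 47  (bits of 11 = 1011)
  bit 0 = 1: r = r^2 * 30 mod 47 = 1^2 * 30 = 1*30 = 30
  bit 1 = 0: r = r^2 mod 47 = 30^2 = 7
  bit 2 = 1: r = r^2 * 30 mod 47 = 7^2 * 30 = 2*30 = 13
  bit 3 = 1: r = r^2 * 30 mod 47 = 13^2 * 30 = 28*30 = 41
  -> B = 41
s = B^a = 41^16 mod 47  (bits of 16 = 10000)
  bit 0 = 1: r = r^2 * 41 mod 47 = 1^2 * 41 = 1*41 = 41
  bit 1 = 0: r = r^2 mod 47 = 41^2 = 36
  bit 2 = 0: r = r^2 mod 47 = 36^2 = 27
  bit 3 = 0: r = r^2 mod 47 = 27^2 = 24
  bit 4 = 0: r = r^2 mod 47 = 24^2 = 12
  -> s = B^a = 12

Answer: 12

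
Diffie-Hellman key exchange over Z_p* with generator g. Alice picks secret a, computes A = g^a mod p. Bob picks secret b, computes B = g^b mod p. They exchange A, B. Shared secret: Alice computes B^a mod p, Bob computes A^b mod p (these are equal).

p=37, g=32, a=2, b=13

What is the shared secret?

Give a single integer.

A = 32^2 mod 37  (bits of 2 = 10)
  bit 0 = 1: r = r^2 * 32 mod 37 = 1^2 * 32 = 1*32 = 32
  bit 1 = 0: r = r^2 mod 37 = 32^2 = 25
  -> A = 25
B = 32^13 mod 37  (bits of 13 = 1101)
  bit 0 = 1: r = r^2 * 32 mod 37 = 1^2 * 32 = 1*32 = 32
  bit 1 = 1: r = r^2 * 32 mod 37 = 32^2 * 32 = 25*32 = 23
  bit 2 = 0: r = r^2 mod 37 = 23^2 = 11
  bit 3 = 1: r = r^2 * 32 mod 37 = 11^2 * 32 = 10*32 = 24
  -> B = 24
s = B^a = 24^2 mod 37  (bits of 2 = 10)
  bit 0 = 1: r = r^2 * 24 mod 37 = 1^2 * 24 = 1*24 = 24
  bit 1 = 0: r = r^2 mod 37 = 24^2 = 21
  -> s = B^a = 21

Answer: 21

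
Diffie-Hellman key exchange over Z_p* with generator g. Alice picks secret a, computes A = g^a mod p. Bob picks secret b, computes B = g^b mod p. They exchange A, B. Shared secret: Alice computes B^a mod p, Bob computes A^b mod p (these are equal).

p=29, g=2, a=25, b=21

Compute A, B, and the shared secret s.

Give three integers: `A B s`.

A = 2^25 mod 29  (bits of 25 = 11001)
  bit 0 = 1: r = r^2 * 2 mod 29 = 1^2 * 2 = 1*2 = 2
  bit 1 = 1: r = r^2 * 2 mod 29 = 2^2 * 2 = 4*2 = 8
  bit 2 = 0: r = r^2 mod 29 = 8^2 = 6
  bit 3 = 0: r = r^2 mod 29 = 6^2 = 7
  bit 4 = 1: r = r^2 * 2 mod 29 = 7^2 * 2 = 20*2 = 11
  -> A = 11
B = 2^21 mod 29  (bits of 21 = 10101)
  bit 0 = 1: r = r^2 * 2 mod 29 = 1^2 * 2 = 1*2 = 2
  bit 1 = 0: r = r^2 mod 29 = 2^2 = 4
  bit 2 = 1: r = r^2 * 2 mod 29 = 4^2 * 2 = 16*2 = 3
  bit 3 = 0: r = r^2 mod 29 = 3^2 = 9
  bit 4 = 1: r = r^2 * 2 mod 29 = 9^2 * 2 = 23*2 = 17
  -> B = 17
s = B^a = 17^25 mod 29  (bits of 25 = 11001)
  bit 0 = 1: r = r^2 * 17 mod 29 = 1^2 * 17 = 1*17 = 17
  bit 1 = 1: r = r^2 * 17 mod 29 = 17^2 * 17 = 28*17 = 12
  bit 2 = 0: r = r^2 mod 29 = 12^2 = 28
  bit 3 = 0: r = r^2 mod 29 = 28^2 = 1
  bit 4 = 1: r = r^2 * 17 mod 29 = 1^2 * 17 = 1*17 = 17
  -> s = B^a = 17

Answer: 11 17 17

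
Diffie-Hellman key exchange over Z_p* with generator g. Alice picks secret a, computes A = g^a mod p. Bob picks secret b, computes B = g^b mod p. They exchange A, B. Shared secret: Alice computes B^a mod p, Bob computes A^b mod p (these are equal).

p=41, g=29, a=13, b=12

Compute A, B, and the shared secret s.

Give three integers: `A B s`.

Answer: 28 25 4

Derivation:
A = 29^13 mod 41  (bits of 13 = 1101)
  bit 0 = 1: r = r^2 * 29 mod 41 = 1^2 * 29 = 1*29 = 29
  bit 1 = 1: r = r^2 * 29 mod 41 = 29^2 * 29 = 21*29 = 35
  bit 2 = 0: r = r^2 mod 41 = 35^2 = 36
  bit 3 = 1: r = r^2 * 29 mod 41 = 36^2 * 29 = 25*29 = 28
  -> A = 28
B = 29^12 mod 41  (bits of 12 = 1100)
  bit 0 = 1: r = r^2 * 29 mod 41 = 1^2 * 29 = 1*29 = 29
  bit 1 = 1: r = r^2 * 29 mod 41 = 29^2 * 29 = 21*29 = 35
  bit 2 = 0: r = r^2 mod 41 = 35^2 = 36
  bit 3 = 0: r = r^2 mod 41 = 36^2 = 25
  -> B = 25
s = B^a = 25^13 mod 41  (bits of 13 = 1101)
  bit 0 = 1: r = r^2 * 25 mod 41 = 1^2 * 25 = 1*25 = 25
  bit 1 = 1: r = r^2 * 25 mod 41 = 25^2 * 25 = 10*25 = 4
  bit 2 = 0: r = r^2 mod 41 = 4^2 = 16
  bit 3 = 1: r = r^2 * 25 mod 41 = 16^2 * 25 = 10*25 = 4
  -> s = B^a = 4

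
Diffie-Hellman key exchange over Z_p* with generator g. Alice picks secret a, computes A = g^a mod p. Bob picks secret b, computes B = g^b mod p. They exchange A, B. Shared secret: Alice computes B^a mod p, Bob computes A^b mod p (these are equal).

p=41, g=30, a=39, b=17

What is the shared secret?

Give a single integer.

A = 30^39 mod 41  (bits of 39 = 100111)
  bit 0 = 1: r = r^2 * 30 mod 41 = 1^2 * 30 = 1*30 = 30
  bit 1 = 0: r = r^2 mod 41 = 30^2 = 39
  bit 2 = 0: r = r^2 mod 41 = 39^2 = 4
  bit 3 = 1: r = r^2 * 30 mod 41 = 4^2 * 30 = 16*30 = 29
  bit 4 = 1: r = r^2 * 30 mod 41 = 29^2 * 30 = 21*30 = 15
  bit 5 = 1: r = r^2 * 30 mod 41 = 15^2 * 30 = 20*30 = 26
  -> A = 26
B = 30^17 mod 41  (bits of 17 = 10001)
  bit 0 = 1: r = r^2 * 30 mod 41 = 1^2 * 30 = 1*30 = 30
  bit 1 = 0: r = r^2 mod 41 = 30^2 = 39
  bit 2 = 0: r = r^2 mod 41 = 39^2 = 4
  bit 3 = 0: r = r^2 mod 41 = 4^2 = 16
  bit 4 = 1: r = r^2 * 30 mod 41 = 16^2 * 30 = 10*30 = 13
  -> B = 13
s = B^a = 13^39 mod 41  (bits of 39 = 100111)
  bit 0 = 1: r = r^2 * 13 mod 41 = 1^2 * 13 = 1*13 = 13
  bit 1 = 0: r = r^2 mod 41 = 13^2 = 5
  bit 2 = 0: r = r^2 mod 41 = 5^2 = 25
  bit 3 = 1: r = r^2 * 13 mod 41 = 25^2 * 13 = 10*13 = 7
  bit 4 = 1: r = r^2 * 13 mod 41 = 7^2 * 13 = 8*13 = 22
  bit 5 = 1: r = r^2 * 13 mod 41 = 22^2 * 13 = 33*13 = 19
  -> s = B^a = 19

Answer: 19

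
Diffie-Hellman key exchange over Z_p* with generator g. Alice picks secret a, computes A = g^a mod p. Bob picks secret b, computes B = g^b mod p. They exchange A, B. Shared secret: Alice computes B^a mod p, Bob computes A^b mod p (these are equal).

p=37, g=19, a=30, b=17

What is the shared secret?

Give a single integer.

A = 19^30 mod 37  (bits of 30 = 11110)
  bit 0 = 1: r = r^2 * 19 mod 37 = 1^2 * 19 = 1*19 = 19
  bit 1 = 1: r = r^2 * 19 mod 37 = 19^2 * 19 = 28*19 = 14
  bit 2 = 1: r = r^2 * 19 mod 37 = 14^2 * 19 = 11*19 = 24
  bit 3 = 1: r = r^2 * 19 mod 37 = 24^2 * 19 = 21*19 = 29
  bit 4 = 0: r = r^2 mod 37 = 29^2 = 27
  -> A = 27
B = 19^17 mod 37  (bits of 17 = 10001)
  bit 0 = 1: r = r^2 * 19 mod 37 = 1^2 * 19 = 1*19 = 19
  bit 1 = 0: r = r^2 mod 37 = 19^2 = 28
  bit 2 = 0: r = r^2 mod 37 = 28^2 = 7
  bit 3 = 0: r = r^2 mod 37 = 7^2 = 12
  bit 4 = 1: r = r^2 * 19 mod 37 = 12^2 * 19 = 33*19 = 35
  -> B = 35
s = B^a = 35^30 mod 37  (bits of 30 = 11110)
  bit 0 = 1: r = r^2 * 35 mod 37 = 1^2 * 35 = 1*35 = 35
  bit 1 = 1: r = r^2 * 35 mod 37 = 35^2 * 35 = 4*35 = 29
  bit 2 = 1: r = r^2 * 35 mod 37 = 29^2 * 35 = 27*35 = 20
  bit 3 = 1: r = r^2 * 35 mod 37 = 20^2 * 35 = 30*35 = 14
  bit 4 = 0: r = r^2 mod 37 = 14^2 = 11
  -> s = B^a = 11

Answer: 11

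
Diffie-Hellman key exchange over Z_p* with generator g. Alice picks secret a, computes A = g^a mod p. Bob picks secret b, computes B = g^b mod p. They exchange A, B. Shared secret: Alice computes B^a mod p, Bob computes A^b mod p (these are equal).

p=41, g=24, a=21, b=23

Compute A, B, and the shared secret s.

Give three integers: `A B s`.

A = 24^21 mod 41  (bits of 21 = 10101)
  bit 0 = 1: r = r^2 * 24 mod 41 = 1^2 * 24 = 1*24 = 24
  bit 1 = 0: r = r^2 mod 41 = 24^2 = 2
  bit 2 = 1: r = r^2 * 24 mod 41 = 2^2 * 24 = 4*24 = 14
  bit 3 = 0: r = r^2 mod 41 = 14^2 = 32
  bit 4 = 1: r = r^2 * 24 mod 41 = 32^2 * 24 = 40*24 = 17
  -> A = 17
B = 24^23 mod 41  (bits of 23 = 10111)
  bit 0 = 1: r = r^2 * 24 mod 41 = 1^2 * 24 = 1*24 = 24
  bit 1 = 0: r = r^2 mod 41 = 24^2 = 2
  bit 2 = 1: r = r^2 * 24 mod 41 = 2^2 * 24 = 4*24 = 14
  bit 3 = 1: r = r^2 * 24 mod 41 = 14^2 * 24 = 32*24 = 30
  bit 4 = 1: r = r^2 * 24 mod 41 = 30^2 * 24 = 39*24 = 34
  -> B = 34
s = B^a = 34^21 mod 41  (bits of 21 = 10101)
  bit 0 = 1: r = r^2 * 34 mod 41 = 1^2 * 34 = 1*34 = 34
  bit 1 = 0: r = r^2 mod 41 = 34^2 = 8
  bit 2 = 1: r = r^2 * 34 mod 41 = 8^2 * 34 = 23*34 = 3
  bit 3 = 0: r = r^2 mod 41 = 3^2 = 9
  bit 4 = 1: r = r^2 * 34 mod 41 = 9^2 * 34 = 40*34 = 7
  -> s = B^a = 7

Answer: 17 34 7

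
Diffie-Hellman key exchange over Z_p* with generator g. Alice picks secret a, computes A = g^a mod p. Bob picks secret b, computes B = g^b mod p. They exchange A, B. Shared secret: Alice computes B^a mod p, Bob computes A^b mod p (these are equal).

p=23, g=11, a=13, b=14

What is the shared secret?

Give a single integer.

A = 11^13 mod 23  (bits of 13 = 1101)
  bit 0 = 1: r = r^2 * 11 mod 23 = 1^2 * 11 = 1*11 = 11
  bit 1 = 1: r = r^2 * 11 mod 23 = 11^2 * 11 = 6*11 = 20
  bit 2 = 0: r = r^2 mod 23 = 20^2 = 9
  bit 3 = 1: r = r^2 * 11 mod 23 = 9^2 * 11 = 12*11 = 17
  -> A = 17
B = 11^14 mod 23  (bits of 14 = 1110)
  bit 0 = 1: r = r^2 * 11 mod 23 = 1^2 * 11 = 1*11 = 11
  bit 1 = 1: r = r^2 * 11 mod 23 = 11^2 * 11 = 6*11 = 20
  bit 2 = 1: r = r^2 * 11 mod 23 = 20^2 * 11 = 9*11 = 7
  bit 3 = 0: r = r^2 mod 23 = 7^2 = 3
  -> B = 3
s = B^a = 3^13 mod 23  (bits of 13 = 1101)
  bit 0 = 1: r = r^2 * 3 mod 23 = 1^2 * 3 = 1*3 = 3
  bit 1 = 1: r = r^2 * 3 mod 23 = 3^2 * 3 = 9*3 = 4
  bit 2 = 0: r = r^2 mod 23 = 4^2 = 16
  bit 3 = 1: r = r^2 * 3 mod 23 = 16^2 * 3 = 3*3 = 9
  -> s = B^a = 9

Answer: 9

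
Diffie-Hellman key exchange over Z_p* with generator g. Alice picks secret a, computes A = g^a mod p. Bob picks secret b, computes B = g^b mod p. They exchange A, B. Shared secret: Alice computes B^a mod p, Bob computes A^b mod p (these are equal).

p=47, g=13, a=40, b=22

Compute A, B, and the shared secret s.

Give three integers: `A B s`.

Answer: 16 18 3

Derivation:
A = 13^40 mod 47  (bits of 40 = 101000)
  bit 0 = 1: r = r^2 * 13 mod 47 = 1^2 * 13 = 1*13 = 13
  bit 1 = 0: r = r^2 mod 47 = 13^2 = 28
  bit 2 = 1: r = r^2 * 13 mod 47 = 28^2 * 13 = 32*13 = 40
  bit 3 = 0: r = r^2 mod 47 = 40^2 = 2
  bit 4 = 0: r = r^2 mod 47 = 2^2 = 4
  bit 5 = 0: r = r^2 mod 47 = 4^2 = 16
  -> A = 16
B = 13^22 mod 47  (bits of 22 = 10110)
  bit 0 = 1: r = r^2 * 13 mod 47 = 1^2 * 13 = 1*13 = 13
  bit 1 = 0: r = r^2 mod 47 = 13^2 = 28
  bit 2 = 1: r = r^2 * 13 mod 47 = 28^2 * 13 = 32*13 = 40
  bit 3 = 1: r = r^2 * 13 mod 47 = 40^2 * 13 = 2*13 = 26
  bit 4 = 0: r = r^2 mod 47 = 26^2 = 18
  -> B = 18
s = B^a = 18^40 mod 47  (bits of 40 = 101000)
  bit 0 = 1: r = r^2 * 18 mod 47 = 1^2 * 18 = 1*18 = 18
  bit 1 = 0: r = r^2 mod 47 = 18^2 = 42
  bit 2 = 1: r = r^2 * 18 mod 47 = 42^2 * 18 = 25*18 = 27
  bit 3 = 0: r = r^2 mod 47 = 27^2 = 24
  bit 4 = 0: r = r^2 mod 47 = 24^2 = 12
  bit 5 = 0: r = r^2 mod 47 = 12^2 = 3
  -> s = B^a = 3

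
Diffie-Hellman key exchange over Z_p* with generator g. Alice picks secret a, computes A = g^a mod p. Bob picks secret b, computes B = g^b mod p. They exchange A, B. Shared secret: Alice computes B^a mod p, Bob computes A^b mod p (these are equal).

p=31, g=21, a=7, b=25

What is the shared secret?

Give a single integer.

Answer: 26

Derivation:
A = 21^7 mod 31  (bits of 7 = 111)
  bit 0 = 1: r = r^2 * 21 mod 31 = 1^2 * 21 = 1*21 = 21
  bit 1 = 1: r = r^2 * 21 mod 31 = 21^2 * 21 = 7*21 = 23
  bit 2 = 1: r = r^2 * 21 mod 31 = 23^2 * 21 = 2*21 = 11
  -> A = 11
B = 21^25 mod 31  (bits of 25 = 11001)
  bit 0 = 1: r = r^2 * 21 mod 31 = 1^2 * 21 = 1*21 = 21
  bit 1 = 1: r = r^2 * 21 mod 31 = 21^2 * 21 = 7*21 = 23
  bit 2 = 0: r = r^2 mod 31 = 23^2 = 2
  bit 3 = 0: r = r^2 mod 31 = 2^2 = 4
  bit 4 = 1: r = r^2 * 21 mod 31 = 4^2 * 21 = 16*21 = 26
  -> B = 26
s = B^a = 26^7 mod 31  (bits of 7 = 111)
  bit 0 = 1: r = r^2 * 26 mod 31 = 1^2 * 26 = 1*26 = 26
  bit 1 = 1: r = r^2 * 26 mod 31 = 26^2 * 26 = 25*26 = 30
  bit 2 = 1: r = r^2 * 26 mod 31 = 30^2 * 26 = 1*26 = 26
  -> s = B^a = 26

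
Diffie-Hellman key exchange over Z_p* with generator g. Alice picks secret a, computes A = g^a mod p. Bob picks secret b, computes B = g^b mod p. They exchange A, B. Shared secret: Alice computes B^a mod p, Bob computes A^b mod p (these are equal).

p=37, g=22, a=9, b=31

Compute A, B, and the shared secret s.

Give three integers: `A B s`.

Answer: 6 20 31

Derivation:
A = 22^9 mod 37  (bits of 9 = 1001)
  bit 0 = 1: r = r^2 * 22 mod 37 = 1^2 * 22 = 1*22 = 22
  bit 1 = 0: r = r^2 mod 37 = 22^2 = 3
  bit 2 = 0: r = r^2 mod 37 = 3^2 = 9
  bit 3 = 1: r = r^2 * 22 mod 37 = 9^2 * 22 = 7*22 = 6
  -> A = 6
B = 22^31 mod 37  (bits of 31 = 11111)
  bit 0 = 1: r = r^2 * 22 mod 37 = 1^2 * 22 = 1*22 = 22
  bit 1 = 1: r = r^2 * 22 mod 37 = 22^2 * 22 = 3*22 = 29
  bit 2 = 1: r = r^2 * 22 mod 37 = 29^2 * 22 = 27*22 = 2
  bit 3 = 1: r = r^2 * 22 mod 37 = 2^2 * 22 = 4*22 = 14
  bit 4 = 1: r = r^2 * 22 mod 37 = 14^2 * 22 = 11*22 = 20
  -> B = 20
s = B^a = 20^9 mod 37  (bits of 9 = 1001)
  bit 0 = 1: r = r^2 * 20 mod 37 = 1^2 * 20 = 1*20 = 20
  bit 1 = 0: r = r^2 mod 37 = 20^2 = 30
  bit 2 = 0: r = r^2 mod 37 = 30^2 = 12
  bit 3 = 1: r = r^2 * 20 mod 37 = 12^2 * 20 = 33*20 = 31
  -> s = B^a = 31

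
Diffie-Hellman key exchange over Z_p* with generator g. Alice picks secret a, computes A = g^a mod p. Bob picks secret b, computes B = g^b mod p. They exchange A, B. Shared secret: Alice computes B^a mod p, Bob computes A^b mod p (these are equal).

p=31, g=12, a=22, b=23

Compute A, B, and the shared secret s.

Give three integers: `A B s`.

Answer: 7 22 10

Derivation:
A = 12^22 mod 31  (bits of 22 = 10110)
  bit 0 = 1: r = r^2 * 12 mod 31 = 1^2 * 12 = 1*12 = 12
  bit 1 = 0: r = r^2 mod 31 = 12^2 = 20
  bit 2 = 1: r = r^2 * 12 mod 31 = 20^2 * 12 = 28*12 = 26
  bit 3 = 1: r = r^2 * 12 mod 31 = 26^2 * 12 = 25*12 = 21
  bit 4 = 0: r = r^2 mod 31 = 21^2 = 7
  -> A = 7
B = 12^23 mod 31  (bits of 23 = 10111)
  bit 0 = 1: r = r^2 * 12 mod 31 = 1^2 * 12 = 1*12 = 12
  bit 1 = 0: r = r^2 mod 31 = 12^2 = 20
  bit 2 = 1: r = r^2 * 12 mod 31 = 20^2 * 12 = 28*12 = 26
  bit 3 = 1: r = r^2 * 12 mod 31 = 26^2 * 12 = 25*12 = 21
  bit 4 = 1: r = r^2 * 12 mod 31 = 21^2 * 12 = 7*12 = 22
  -> B = 22
s = B^a = 22^22 mod 31  (bits of 22 = 10110)
  bit 0 = 1: r = r^2 * 22 mod 31 = 1^2 * 22 = 1*22 = 22
  bit 1 = 0: r = r^2 mod 31 = 22^2 = 19
  bit 2 = 1: r = r^2 * 22 mod 31 = 19^2 * 22 = 20*22 = 6
  bit 3 = 1: r = r^2 * 22 mod 31 = 6^2 * 22 = 5*22 = 17
  bit 4 = 0: r = r^2 mod 31 = 17^2 = 10
  -> s = B^a = 10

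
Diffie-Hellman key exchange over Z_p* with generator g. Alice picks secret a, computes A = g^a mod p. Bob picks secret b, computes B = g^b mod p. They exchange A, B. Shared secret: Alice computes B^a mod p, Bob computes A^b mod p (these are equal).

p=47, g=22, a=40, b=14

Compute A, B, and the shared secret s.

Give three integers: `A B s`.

Answer: 34 24 17

Derivation:
A = 22^40 mod 47  (bits of 40 = 101000)
  bit 0 = 1: r = r^2 * 22 mod 47 = 1^2 * 22 = 1*22 = 22
  bit 1 = 0: r = r^2 mod 47 = 22^2 = 14
  bit 2 = 1: r = r^2 * 22 mod 47 = 14^2 * 22 = 8*22 = 35
  bit 3 = 0: r = r^2 mod 47 = 35^2 = 3
  bit 4 = 0: r = r^2 mod 47 = 3^2 = 9
  bit 5 = 0: r = r^2 mod 47 = 9^2 = 34
  -> A = 34
B = 22^14 mod 47  (bits of 14 = 1110)
  bit 0 = 1: r = r^2 * 22 mod 47 = 1^2 * 22 = 1*22 = 22
  bit 1 = 1: r = r^2 * 22 mod 47 = 22^2 * 22 = 14*22 = 26
  bit 2 = 1: r = r^2 * 22 mod 47 = 26^2 * 22 = 18*22 = 20
  bit 3 = 0: r = r^2 mod 47 = 20^2 = 24
  -> B = 24
s = B^a = 24^40 mod 47  (bits of 40 = 101000)
  bit 0 = 1: r = r^2 * 24 mod 47 = 1^2 * 24 = 1*24 = 24
  bit 1 = 0: r = r^2 mod 47 = 24^2 = 12
  bit 2 = 1: r = r^2 * 24 mod 47 = 12^2 * 24 = 3*24 = 25
  bit 3 = 0: r = r^2 mod 47 = 25^2 = 14
  bit 4 = 0: r = r^2 mod 47 = 14^2 = 8
  bit 5 = 0: r = r^2 mod 47 = 8^2 = 17
  -> s = B^a = 17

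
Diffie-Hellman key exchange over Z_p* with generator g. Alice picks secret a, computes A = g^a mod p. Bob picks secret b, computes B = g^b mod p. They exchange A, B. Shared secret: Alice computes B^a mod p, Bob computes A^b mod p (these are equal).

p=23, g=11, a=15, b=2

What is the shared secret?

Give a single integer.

A = 11^15 mod 23  (bits of 15 = 1111)
  bit 0 = 1: r = r^2 * 11 mod 23 = 1^2 * 11 = 1*11 = 11
  bit 1 = 1: r = r^2 * 11 mod 23 = 11^2 * 11 = 6*11 = 20
  bit 2 = 1: r = r^2 * 11 mod 23 = 20^2 * 11 = 9*11 = 7
  bit 3 = 1: r = r^2 * 11 mod 23 = 7^2 * 11 = 3*11 = 10
  -> A = 10
B = 11^2 mod 23  (bits of 2 = 10)
  bit 0 = 1: r = r^2 * 11 mod 23 = 1^2 * 11 = 1*11 = 11
  bit 1 = 0: r = r^2 mod 23 = 11^2 = 6
  -> B = 6
s = B^a = 6^15 mod 23  (bits of 15 = 1111)
  bit 0 = 1: r = r^2 * 6 mod 23 = 1^2 * 6 = 1*6 = 6
  bit 1 = 1: r = r^2 * 6 mod 23 = 6^2 * 6 = 13*6 = 9
  bit 2 = 1: r = r^2 * 6 mod 23 = 9^2 * 6 = 12*6 = 3
  bit 3 = 1: r = r^2 * 6 mod 23 = 3^2 * 6 = 9*6 = 8
  -> s = B^a = 8

Answer: 8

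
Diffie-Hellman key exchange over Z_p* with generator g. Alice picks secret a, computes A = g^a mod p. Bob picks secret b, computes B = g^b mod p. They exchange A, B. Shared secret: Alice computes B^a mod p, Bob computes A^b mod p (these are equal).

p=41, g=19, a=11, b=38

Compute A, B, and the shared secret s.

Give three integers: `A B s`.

Answer: 34 5 36

Derivation:
A = 19^11 mod 41  (bits of 11 = 1011)
  bit 0 = 1: r = r^2 * 19 mod 41 = 1^2 * 19 = 1*19 = 19
  bit 1 = 0: r = r^2 mod 41 = 19^2 = 33
  bit 2 = 1: r = r^2 * 19 mod 41 = 33^2 * 19 = 23*19 = 27
  bit 3 = 1: r = r^2 * 19 mod 41 = 27^2 * 19 = 32*19 = 34
  -> A = 34
B = 19^38 mod 41  (bits of 38 = 100110)
  bit 0 = 1: r = r^2 * 19 mod 41 = 1^2 * 19 = 1*19 = 19
  bit 1 = 0: r = r^2 mod 41 = 19^2 = 33
  bit 2 = 0: r = r^2 mod 41 = 33^2 = 23
  bit 3 = 1: r = r^2 * 19 mod 41 = 23^2 * 19 = 37*19 = 6
  bit 4 = 1: r = r^2 * 19 mod 41 = 6^2 * 19 = 36*19 = 28
  bit 5 = 0: r = r^2 mod 41 = 28^2 = 5
  -> B = 5
s = B^a = 5^11 mod 41  (bits of 11 = 1011)
  bit 0 = 1: r = r^2 * 5 mod 41 = 1^2 * 5 = 1*5 = 5
  bit 1 = 0: r = r^2 mod 41 = 5^2 = 25
  bit 2 = 1: r = r^2 * 5 mod 41 = 25^2 * 5 = 10*5 = 9
  bit 3 = 1: r = r^2 * 5 mod 41 = 9^2 * 5 = 40*5 = 36
  -> s = B^a = 36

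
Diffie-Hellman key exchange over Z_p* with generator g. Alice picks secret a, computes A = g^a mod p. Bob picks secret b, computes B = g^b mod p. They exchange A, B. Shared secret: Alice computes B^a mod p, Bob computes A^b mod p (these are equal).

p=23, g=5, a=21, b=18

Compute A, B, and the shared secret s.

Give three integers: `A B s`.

A = 5^21 mod 23  (bits of 21 = 10101)
  bit 0 = 1: r = r^2 * 5 mod 23 = 1^2 * 5 = 1*5 = 5
  bit 1 = 0: r = r^2 mod 23 = 5^2 = 2
  bit 2 = 1: r = r^2 * 5 mod 23 = 2^2 * 5 = 4*5 = 20
  bit 3 = 0: r = r^2 mod 23 = 20^2 = 9
  bit 4 = 1: r = r^2 * 5 mod 23 = 9^2 * 5 = 12*5 = 14
  -> A = 14
B = 5^18 mod 23  (bits of 18 = 10010)
  bit 0 = 1: r = r^2 * 5 mod 23 = 1^2 * 5 = 1*5 = 5
  bit 1 = 0: r = r^2 mod 23 = 5^2 = 2
  bit 2 = 0: r = r^2 mod 23 = 2^2 = 4
  bit 3 = 1: r = r^2 * 5 mod 23 = 4^2 * 5 = 16*5 = 11
  bit 4 = 0: r = r^2 mod 23 = 11^2 = 6
  -> B = 6
s = B^a = 6^21 mod 23  (bits of 21 = 10101)
  bit 0 = 1: r = r^2 * 6 mod 23 = 1^2 * 6 = 1*6 = 6
  bit 1 = 0: r = r^2 mod 23 = 6^2 = 13
  bit 2 = 1: r = r^2 * 6 mod 23 = 13^2 * 6 = 8*6 = 2
  bit 3 = 0: r = r^2 mod 23 = 2^2 = 4
  bit 4 = 1: r = r^2 * 6 mod 23 = 4^2 * 6 = 16*6 = 4
  -> s = B^a = 4

Answer: 14 6 4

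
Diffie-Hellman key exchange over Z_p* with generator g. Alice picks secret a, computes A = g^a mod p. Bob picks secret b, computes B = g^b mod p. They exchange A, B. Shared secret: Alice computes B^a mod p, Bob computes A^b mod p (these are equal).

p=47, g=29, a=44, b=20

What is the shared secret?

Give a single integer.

Answer: 16

Derivation:
A = 29^44 mod 47  (bits of 44 = 101100)
  bit 0 = 1: r = r^2 * 29 mod 47 = 1^2 * 29 = 1*29 = 29
  bit 1 = 0: r = r^2 mod 47 = 29^2 = 42
  bit 2 = 1: r = r^2 * 29 mod 47 = 42^2 * 29 = 25*29 = 20
  bit 3 = 1: r = r^2 * 29 mod 47 = 20^2 * 29 = 24*29 = 38
  bit 4 = 0: r = r^2 mod 47 = 38^2 = 34
  bit 5 = 0: r = r^2 mod 47 = 34^2 = 28
  -> A = 28
B = 29^20 mod 47  (bits of 20 = 10100)
  bit 0 = 1: r = r^2 * 29 mod 47 = 1^2 * 29 = 1*29 = 29
  bit 1 = 0: r = r^2 mod 47 = 29^2 = 42
  bit 2 = 1: r = r^2 * 29 mod 47 = 42^2 * 29 = 25*29 = 20
  bit 3 = 0: r = r^2 mod 47 = 20^2 = 24
  bit 4 = 0: r = r^2 mod 47 = 24^2 = 12
  -> B = 12
s = B^a = 12^44 mod 47  (bits of 44 = 101100)
  bit 0 = 1: r = r^2 * 12 mod 47 = 1^2 * 12 = 1*12 = 12
  bit 1 = 0: r = r^2 mod 47 = 12^2 = 3
  bit 2 = 1: r = r^2 * 12 mod 47 = 3^2 * 12 = 9*12 = 14
  bit 3 = 1: r = r^2 * 12 mod 47 = 14^2 * 12 = 8*12 = 2
  bit 4 = 0: r = r^2 mod 47 = 2^2 = 4
  bit 5 = 0: r = r^2 mod 47 = 4^2 = 16
  -> s = B^a = 16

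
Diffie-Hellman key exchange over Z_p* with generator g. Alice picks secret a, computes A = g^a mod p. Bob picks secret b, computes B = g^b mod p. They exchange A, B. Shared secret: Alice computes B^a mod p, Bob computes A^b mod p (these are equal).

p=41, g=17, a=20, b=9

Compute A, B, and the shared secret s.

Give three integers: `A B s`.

A = 17^20 mod 41  (bits of 20 = 10100)
  bit 0 = 1: r = r^2 * 17 mod 41 = 1^2 * 17 = 1*17 = 17
  bit 1 = 0: r = r^2 mod 41 = 17^2 = 2
  bit 2 = 1: r = r^2 * 17 mod 41 = 2^2 * 17 = 4*17 = 27
  bit 3 = 0: r = r^2 mod 41 = 27^2 = 32
  bit 4 = 0: r = r^2 mod 41 = 32^2 = 40
  -> A = 40
B = 17^9 mod 41  (bits of 9 = 1001)
  bit 0 = 1: r = r^2 * 17 mod 41 = 1^2 * 17 = 1*17 = 17
  bit 1 = 0: r = r^2 mod 41 = 17^2 = 2
  bit 2 = 0: r = r^2 mod 41 = 2^2 = 4
  bit 3 = 1: r = r^2 * 17 mod 41 = 4^2 * 17 = 16*17 = 26
  -> B = 26
s = B^a = 26^20 mod 41  (bits of 20 = 10100)
  bit 0 = 1: r = r^2 * 26 mod 41 = 1^2 * 26 = 1*26 = 26
  bit 1 = 0: r = r^2 mod 41 = 26^2 = 20
  bit 2 = 1: r = r^2 * 26 mod 41 = 20^2 * 26 = 31*26 = 27
  bit 3 = 0: r = r^2 mod 41 = 27^2 = 32
  bit 4 = 0: r = r^2 mod 41 = 32^2 = 40
  -> s = B^a = 40

Answer: 40 26 40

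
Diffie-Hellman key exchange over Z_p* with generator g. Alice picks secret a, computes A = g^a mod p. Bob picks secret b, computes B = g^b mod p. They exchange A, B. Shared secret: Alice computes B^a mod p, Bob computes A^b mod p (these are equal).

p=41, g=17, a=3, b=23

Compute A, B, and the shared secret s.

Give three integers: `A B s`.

A = 17^3 mod 41  (bits of 3 = 11)
  bit 0 = 1: r = r^2 * 17 mod 41 = 1^2 * 17 = 1*17 = 17
  bit 1 = 1: r = r^2 * 17 mod 41 = 17^2 * 17 = 2*17 = 34
  -> A = 34
B = 17^23 mod 41  (bits of 23 = 10111)
  bit 0 = 1: r = r^2 * 17 mod 41 = 1^2 * 17 = 1*17 = 17
  bit 1 = 0: r = r^2 mod 41 = 17^2 = 2
  bit 2 = 1: r = r^2 * 17 mod 41 = 2^2 * 17 = 4*17 = 27
  bit 3 = 1: r = r^2 * 17 mod 41 = 27^2 * 17 = 32*17 = 11
  bit 4 = 1: r = r^2 * 17 mod 41 = 11^2 * 17 = 39*17 = 7
  -> B = 7
s = B^a = 7^3 mod 41  (bits of 3 = 11)
  bit 0 = 1: r = r^2 * 7 mod 41 = 1^2 * 7 = 1*7 = 7
  bit 1 = 1: r = r^2 * 7 mod 41 = 7^2 * 7 = 8*7 = 15
  -> s = B^a = 15

Answer: 34 7 15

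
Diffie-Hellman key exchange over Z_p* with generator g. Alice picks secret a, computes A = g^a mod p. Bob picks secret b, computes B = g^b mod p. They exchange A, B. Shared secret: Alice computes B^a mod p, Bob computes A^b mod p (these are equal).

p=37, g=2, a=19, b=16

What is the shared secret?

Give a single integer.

A = 2^19 mod 37  (bits of 19 = 10011)
  bit 0 = 1: r = r^2 * 2 mod 37 = 1^2 * 2 = 1*2 = 2
  bit 1 = 0: r = r^2 mod 37 = 2^2 = 4
  bit 2 = 0: r = r^2 mod 37 = 4^2 = 16
  bit 3 = 1: r = r^2 * 2 mod 37 = 16^2 * 2 = 34*2 = 31
  bit 4 = 1: r = r^2 * 2 mod 37 = 31^2 * 2 = 36*2 = 35
  -> A = 35
B = 2^16 mod 37  (bits of 16 = 10000)
  bit 0 = 1: r = r^2 * 2 mod 37 = 1^2 * 2 = 1*2 = 2
  bit 1 = 0: r = r^2 mod 37 = 2^2 = 4
  bit 2 = 0: r = r^2 mod 37 = 4^2 = 16
  bit 3 = 0: r = r^2 mod 37 = 16^2 = 34
  bit 4 = 0: r = r^2 mod 37 = 34^2 = 9
  -> B = 9
s = B^a = 9^19 mod 37  (bits of 19 = 10011)
  bit 0 = 1: r = r^2 * 9 mod 37 = 1^2 * 9 = 1*9 = 9
  bit 1 = 0: r = r^2 mod 37 = 9^2 = 7
  bit 2 = 0: r = r^2 mod 37 = 7^2 = 12
  bit 3 = 1: r = r^2 * 9 mod 37 = 12^2 * 9 = 33*9 = 1
  bit 4 = 1: r = r^2 * 9 mod 37 = 1^2 * 9 = 1*9 = 9
  -> s = B^a = 9

Answer: 9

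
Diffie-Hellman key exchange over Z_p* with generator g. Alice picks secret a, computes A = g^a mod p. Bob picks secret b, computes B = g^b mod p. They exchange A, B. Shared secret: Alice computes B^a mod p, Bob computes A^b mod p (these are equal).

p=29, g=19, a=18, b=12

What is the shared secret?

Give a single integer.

A = 19^18 mod 29  (bits of 18 = 10010)
  bit 0 = 1: r = r^2 * 19 mod 29 = 1^2 * 19 = 1*19 = 19
  bit 1 = 0: r = r^2 mod 29 = 19^2 = 13
  bit 2 = 0: r = r^2 mod 29 = 13^2 = 24
  bit 3 = 1: r = r^2 * 19 mod 29 = 24^2 * 19 = 25*19 = 11
  bit 4 = 0: r = r^2 mod 29 = 11^2 = 5
  -> A = 5
B = 19^12 mod 29  (bits of 12 = 1100)
  bit 0 = 1: r = r^2 * 19 mod 29 = 1^2 * 19 = 1*19 = 19
  bit 1 = 1: r = r^2 * 19 mod 29 = 19^2 * 19 = 13*19 = 15
  bit 2 = 0: r = r^2 mod 29 = 15^2 = 22
  bit 3 = 0: r = r^2 mod 29 = 22^2 = 20
  -> B = 20
s = B^a = 20^18 mod 29  (bits of 18 = 10010)
  bit 0 = 1: r = r^2 * 20 mod 29 = 1^2 * 20 = 1*20 = 20
  bit 1 = 0: r = r^2 mod 29 = 20^2 = 23
  bit 2 = 0: r = r^2 mod 29 = 23^2 = 7
  bit 3 = 1: r = r^2 * 20 mod 29 = 7^2 * 20 = 20*20 = 23
  bit 4 = 0: r = r^2 mod 29 = 23^2 = 7
  -> s = B^a = 7

Answer: 7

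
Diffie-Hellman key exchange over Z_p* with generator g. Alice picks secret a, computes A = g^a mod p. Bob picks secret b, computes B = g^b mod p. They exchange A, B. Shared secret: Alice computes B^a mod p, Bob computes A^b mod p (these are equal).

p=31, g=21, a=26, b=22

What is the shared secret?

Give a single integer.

Answer: 7

Derivation:
A = 21^26 mod 31  (bits of 26 = 11010)
  bit 0 = 1: r = r^2 * 21 mod 31 = 1^2 * 21 = 1*21 = 21
  bit 1 = 1: r = r^2 * 21 mod 31 = 21^2 * 21 = 7*21 = 23
  bit 2 = 0: r = r^2 mod 31 = 23^2 = 2
  bit 3 = 1: r = r^2 * 21 mod 31 = 2^2 * 21 = 4*21 = 22
  bit 4 = 0: r = r^2 mod 31 = 22^2 = 19
  -> A = 19
B = 21^22 mod 31  (bits of 22 = 10110)
  bit 0 = 1: r = r^2 * 21 mod 31 = 1^2 * 21 = 1*21 = 21
  bit 1 = 0: r = r^2 mod 31 = 21^2 = 7
  bit 2 = 1: r = r^2 * 21 mod 31 = 7^2 * 21 = 18*21 = 6
  bit 3 = 1: r = r^2 * 21 mod 31 = 6^2 * 21 = 5*21 = 12
  bit 4 = 0: r = r^2 mod 31 = 12^2 = 20
  -> B = 20
s = B^a = 20^26 mod 31  (bits of 26 = 11010)
  bit 0 = 1: r = r^2 * 20 mod 31 = 1^2 * 20 = 1*20 = 20
  bit 1 = 1: r = r^2 * 20 mod 31 = 20^2 * 20 = 28*20 = 2
  bit 2 = 0: r = r^2 mod 31 = 2^2 = 4
  bit 3 = 1: r = r^2 * 20 mod 31 = 4^2 * 20 = 16*20 = 10
  bit 4 = 0: r = r^2 mod 31 = 10^2 = 7
  -> s = B^a = 7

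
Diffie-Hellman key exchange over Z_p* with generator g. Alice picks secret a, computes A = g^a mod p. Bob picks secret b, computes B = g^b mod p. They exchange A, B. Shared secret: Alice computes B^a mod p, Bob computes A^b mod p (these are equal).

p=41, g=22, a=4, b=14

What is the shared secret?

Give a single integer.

A = 22^4 mod 41  (bits of 4 = 100)
  bit 0 = 1: r = r^2 * 22 mod 41 = 1^2 * 22 = 1*22 = 22
  bit 1 = 0: r = r^2 mod 41 = 22^2 = 33
  bit 2 = 0: r = r^2 mod 41 = 33^2 = 23
  -> A = 23
B = 22^14 mod 41  (bits of 14 = 1110)
  bit 0 = 1: r = r^2 * 22 mod 41 = 1^2 * 22 = 1*22 = 22
  bit 1 = 1: r = r^2 * 22 mod 41 = 22^2 * 22 = 33*22 = 29
  bit 2 = 1: r = r^2 * 22 mod 41 = 29^2 * 22 = 21*22 = 11
  bit 3 = 0: r = r^2 mod 41 = 11^2 = 39
  -> B = 39
s = B^a = 39^4 mod 41  (bits of 4 = 100)
  bit 0 = 1: r = r^2 * 39 mod 41 = 1^2 * 39 = 1*39 = 39
  bit 1 = 0: r = r^2 mod 41 = 39^2 = 4
  bit 2 = 0: r = r^2 mod 41 = 4^2 = 16
  -> s = B^a = 16

Answer: 16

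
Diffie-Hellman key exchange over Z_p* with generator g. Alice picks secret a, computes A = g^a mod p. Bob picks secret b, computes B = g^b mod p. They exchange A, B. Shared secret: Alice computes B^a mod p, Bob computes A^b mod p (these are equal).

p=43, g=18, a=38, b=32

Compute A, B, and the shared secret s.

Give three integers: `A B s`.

A = 18^38 mod 43  (bits of 38 = 100110)
  bit 0 = 1: r = r^2 * 18 mod 43 = 1^2 * 18 = 1*18 = 18
  bit 1 = 0: r = r^2 mod 43 = 18^2 = 23
  bit 2 = 0: r = r^2 mod 43 = 23^2 = 13
  bit 3 = 1: r = r^2 * 18 mod 43 = 13^2 * 18 = 40*18 = 32
  bit 4 = 1: r = r^2 * 18 mod 43 = 32^2 * 18 = 35*18 = 28
  bit 5 = 0: r = r^2 mod 43 = 28^2 = 10
  -> A = 10
B = 18^32 mod 43  (bits of 32 = 100000)
  bit 0 = 1: r = r^2 * 18 mod 43 = 1^2 * 18 = 1*18 = 18
  bit 1 = 0: r = r^2 mod 43 = 18^2 = 23
  bit 2 = 0: r = r^2 mod 43 = 23^2 = 13
  bit 3 = 0: r = r^2 mod 43 = 13^2 = 40
  bit 4 = 0: r = r^2 mod 43 = 40^2 = 9
  bit 5 = 0: r = r^2 mod 43 = 9^2 = 38
  -> B = 38
s = B^a = 38^38 mod 43  (bits of 38 = 100110)
  bit 0 = 1: r = r^2 * 38 mod 43 = 1^2 * 38 = 1*38 = 38
  bit 1 = 0: r = r^2 mod 43 = 38^2 = 25
  bit 2 = 0: r = r^2 mod 43 = 25^2 = 23
  bit 3 = 1: r = r^2 * 38 mod 43 = 23^2 * 38 = 13*38 = 21
  bit 4 = 1: r = r^2 * 38 mod 43 = 21^2 * 38 = 11*38 = 31
  bit 5 = 0: r = r^2 mod 43 = 31^2 = 15
  -> s = B^a = 15

Answer: 10 38 15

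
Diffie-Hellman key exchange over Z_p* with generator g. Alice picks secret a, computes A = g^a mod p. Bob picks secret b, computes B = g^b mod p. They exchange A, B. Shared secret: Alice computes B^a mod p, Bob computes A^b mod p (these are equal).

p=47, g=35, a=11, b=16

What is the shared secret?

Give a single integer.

Answer: 18

Derivation:
A = 35^11 mod 47  (bits of 11 = 1011)
  bit 0 = 1: r = r^2 * 35 mod 47 = 1^2 * 35 = 1*35 = 35
  bit 1 = 0: r = r^2 mod 47 = 35^2 = 3
  bit 2 = 1: r = r^2 * 35 mod 47 = 3^2 * 35 = 9*35 = 33
  bit 3 = 1: r = r^2 * 35 mod 47 = 33^2 * 35 = 8*35 = 45
  -> A = 45
B = 35^16 mod 47  (bits of 16 = 10000)
  bit 0 = 1: r = r^2 * 35 mod 47 = 1^2 * 35 = 1*35 = 35
  bit 1 = 0: r = r^2 mod 47 = 35^2 = 3
  bit 2 = 0: r = r^2 mod 47 = 3^2 = 9
  bit 3 = 0: r = r^2 mod 47 = 9^2 = 34
  bit 4 = 0: r = r^2 mod 47 = 34^2 = 28
  -> B = 28
s = B^a = 28^11 mod 47  (bits of 11 = 1011)
  bit 0 = 1: r = r^2 * 28 mod 47 = 1^2 * 28 = 1*28 = 28
  bit 1 = 0: r = r^2 mod 47 = 28^2 = 32
  bit 2 = 1: r = r^2 * 28 mod 47 = 32^2 * 28 = 37*28 = 2
  bit 3 = 1: r = r^2 * 28 mod 47 = 2^2 * 28 = 4*28 = 18
  -> s = B^a = 18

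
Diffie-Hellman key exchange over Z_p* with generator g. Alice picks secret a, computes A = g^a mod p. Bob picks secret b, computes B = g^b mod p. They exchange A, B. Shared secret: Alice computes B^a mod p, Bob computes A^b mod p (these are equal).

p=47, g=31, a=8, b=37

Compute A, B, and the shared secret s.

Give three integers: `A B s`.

Answer: 42 10 27

Derivation:
A = 31^8 mod 47  (bits of 8 = 1000)
  bit 0 = 1: r = r^2 * 31 mod 47 = 1^2 * 31 = 1*31 = 31
  bit 1 = 0: r = r^2 mod 47 = 31^2 = 21
  bit 2 = 0: r = r^2 mod 47 = 21^2 = 18
  bit 3 = 0: r = r^2 mod 47 = 18^2 = 42
  -> A = 42
B = 31^37 mod 47  (bits of 37 = 100101)
  bit 0 = 1: r = r^2 * 31 mod 47 = 1^2 * 31 = 1*31 = 31
  bit 1 = 0: r = r^2 mod 47 = 31^2 = 21
  bit 2 = 0: r = r^2 mod 47 = 21^2 = 18
  bit 3 = 1: r = r^2 * 31 mod 47 = 18^2 * 31 = 42*31 = 33
  bit 4 = 0: r = r^2 mod 47 = 33^2 = 8
  bit 5 = 1: r = r^2 * 31 mod 47 = 8^2 * 31 = 17*31 = 10
  -> B = 10
s = B^a = 10^8 mod 47  (bits of 8 = 1000)
  bit 0 = 1: r = r^2 * 10 mod 47 = 1^2 * 10 = 1*10 = 10
  bit 1 = 0: r = r^2 mod 47 = 10^2 = 6
  bit 2 = 0: r = r^2 mod 47 = 6^2 = 36
  bit 3 = 0: r = r^2 mod 47 = 36^2 = 27
  -> s = B^a = 27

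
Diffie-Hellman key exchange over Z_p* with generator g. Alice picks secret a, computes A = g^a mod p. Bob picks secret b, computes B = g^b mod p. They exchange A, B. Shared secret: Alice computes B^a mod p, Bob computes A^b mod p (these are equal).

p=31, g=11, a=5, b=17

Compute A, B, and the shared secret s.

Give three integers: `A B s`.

A = 11^5 mod 31  (bits of 5 = 101)
  bit 0 = 1: r = r^2 * 11 mod 31 = 1^2 * 11 = 1*11 = 11
  bit 1 = 0: r = r^2 mod 31 = 11^2 = 28
  bit 2 = 1: r = r^2 * 11 mod 31 = 28^2 * 11 = 9*11 = 6
  -> A = 6
B = 11^17 mod 31  (bits of 17 = 10001)
  bit 0 = 1: r = r^2 * 11 mod 31 = 1^2 * 11 = 1*11 = 11
  bit 1 = 0: r = r^2 mod 31 = 11^2 = 28
  bit 2 = 0: r = r^2 mod 31 = 28^2 = 9
  bit 3 = 0: r = r^2 mod 31 = 9^2 = 19
  bit 4 = 1: r = r^2 * 11 mod 31 = 19^2 * 11 = 20*11 = 3
  -> B = 3
s = B^a = 3^5 mod 31  (bits of 5 = 101)
  bit 0 = 1: r = r^2 * 3 mod 31 = 1^2 * 3 = 1*3 = 3
  bit 1 = 0: r = r^2 mod 31 = 3^2 = 9
  bit 2 = 1: r = r^2 * 3 mod 31 = 9^2 * 3 = 19*3 = 26
  -> s = B^a = 26

Answer: 6 3 26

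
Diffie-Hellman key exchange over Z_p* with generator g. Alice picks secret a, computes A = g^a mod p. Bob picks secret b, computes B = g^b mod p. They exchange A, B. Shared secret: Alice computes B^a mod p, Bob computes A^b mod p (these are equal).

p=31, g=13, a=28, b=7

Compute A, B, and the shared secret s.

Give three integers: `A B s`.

A = 13^28 mod 31  (bits of 28 = 11100)
  bit 0 = 1: r = r^2 * 13 mod 31 = 1^2 * 13 = 1*13 = 13
  bit 1 = 1: r = r^2 * 13 mod 31 = 13^2 * 13 = 14*13 = 27
  bit 2 = 1: r = r^2 * 13 mod 31 = 27^2 * 13 = 16*13 = 22
  bit 3 = 0: r = r^2 mod 31 = 22^2 = 19
  bit 4 = 0: r = r^2 mod 31 = 19^2 = 20
  -> A = 20
B = 13^7 mod 31  (bits of 7 = 111)
  bit 0 = 1: r = r^2 * 13 mod 31 = 1^2 * 13 = 1*13 = 13
  bit 1 = 1: r = r^2 * 13 mod 31 = 13^2 * 13 = 14*13 = 27
  bit 2 = 1: r = r^2 * 13 mod 31 = 27^2 * 13 = 16*13 = 22
  -> B = 22
s = B^a = 22^28 mod 31  (bits of 28 = 11100)
  bit 0 = 1: r = r^2 * 22 mod 31 = 1^2 * 22 = 1*22 = 22
  bit 1 = 1: r = r^2 * 22 mod 31 = 22^2 * 22 = 19*22 = 15
  bit 2 = 1: r = r^2 * 22 mod 31 = 15^2 * 22 = 8*22 = 21
  bit 3 = 0: r = r^2 mod 31 = 21^2 = 7
  bit 4 = 0: r = r^2 mod 31 = 7^2 = 18
  -> s = B^a = 18

Answer: 20 22 18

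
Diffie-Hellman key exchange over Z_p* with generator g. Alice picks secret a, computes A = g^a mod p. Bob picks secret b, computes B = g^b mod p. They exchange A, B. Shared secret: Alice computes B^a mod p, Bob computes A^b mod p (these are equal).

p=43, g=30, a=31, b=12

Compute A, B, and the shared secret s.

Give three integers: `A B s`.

Answer: 28 41 35

Derivation:
A = 30^31 mod 43  (bits of 31 = 11111)
  bit 0 = 1: r = r^2 * 30 mod 43 = 1^2 * 30 = 1*30 = 30
  bit 1 = 1: r = r^2 * 30 mod 43 = 30^2 * 30 = 40*30 = 39
  bit 2 = 1: r = r^2 * 30 mod 43 = 39^2 * 30 = 16*30 = 7
  bit 3 = 1: r = r^2 * 30 mod 43 = 7^2 * 30 = 6*30 = 8
  bit 4 = 1: r = r^2 * 30 mod 43 = 8^2 * 30 = 21*30 = 28
  -> A = 28
B = 30^12 mod 43  (bits of 12 = 1100)
  bit 0 = 1: r = r^2 * 30 mod 43 = 1^2 * 30 = 1*30 = 30
  bit 1 = 1: r = r^2 * 30 mod 43 = 30^2 * 30 = 40*30 = 39
  bit 2 = 0: r = r^2 mod 43 = 39^2 = 16
  bit 3 = 0: r = r^2 mod 43 = 16^2 = 41
  -> B = 41
s = B^a = 41^31 mod 43  (bits of 31 = 11111)
  bit 0 = 1: r = r^2 * 41 mod 43 = 1^2 * 41 = 1*41 = 41
  bit 1 = 1: r = r^2 * 41 mod 43 = 41^2 * 41 = 4*41 = 35
  bit 2 = 1: r = r^2 * 41 mod 43 = 35^2 * 41 = 21*41 = 1
  bit 3 = 1: r = r^2 * 41 mod 43 = 1^2 * 41 = 1*41 = 41
  bit 4 = 1: r = r^2 * 41 mod 43 = 41^2 * 41 = 4*41 = 35
  -> s = B^a = 35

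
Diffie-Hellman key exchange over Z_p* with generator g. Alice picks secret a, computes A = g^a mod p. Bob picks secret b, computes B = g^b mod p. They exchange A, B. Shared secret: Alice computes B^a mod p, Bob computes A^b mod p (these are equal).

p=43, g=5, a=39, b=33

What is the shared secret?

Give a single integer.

A = 5^39 mod 43  (bits of 39 = 100111)
  bit 0 = 1: r = r^2 * 5 mod 43 = 1^2 * 5 = 1*5 = 5
  bit 1 = 0: r = r^2 mod 43 = 5^2 = 25
  bit 2 = 0: r = r^2 mod 43 = 25^2 = 23
  bit 3 = 1: r = r^2 * 5 mod 43 = 23^2 * 5 = 13*5 = 22
  bit 4 = 1: r = r^2 * 5 mod 43 = 22^2 * 5 = 11*5 = 12
  bit 5 = 1: r = r^2 * 5 mod 43 = 12^2 * 5 = 15*5 = 32
  -> A = 32
B = 5^33 mod 43  (bits of 33 = 100001)
  bit 0 = 1: r = r^2 * 5 mod 43 = 1^2 * 5 = 1*5 = 5
  bit 1 = 0: r = r^2 mod 43 = 5^2 = 25
  bit 2 = 0: r = r^2 mod 43 = 25^2 = 23
  bit 3 = 0: r = r^2 mod 43 = 23^2 = 13
  bit 4 = 0: r = r^2 mod 43 = 13^2 = 40
  bit 5 = 1: r = r^2 * 5 mod 43 = 40^2 * 5 = 9*5 = 2
  -> B = 2
s = B^a = 2^39 mod 43  (bits of 39 = 100111)
  bit 0 = 1: r = r^2 * 2 mod 43 = 1^2 * 2 = 1*2 = 2
  bit 1 = 0: r = r^2 mod 43 = 2^2 = 4
  bit 2 = 0: r = r^2 mod 43 = 4^2 = 16
  bit 3 = 1: r = r^2 * 2 mod 43 = 16^2 * 2 = 41*2 = 39
  bit 4 = 1: r = r^2 * 2 mod 43 = 39^2 * 2 = 16*2 = 32
  bit 5 = 1: r = r^2 * 2 mod 43 = 32^2 * 2 = 35*2 = 27
  -> s = B^a = 27

Answer: 27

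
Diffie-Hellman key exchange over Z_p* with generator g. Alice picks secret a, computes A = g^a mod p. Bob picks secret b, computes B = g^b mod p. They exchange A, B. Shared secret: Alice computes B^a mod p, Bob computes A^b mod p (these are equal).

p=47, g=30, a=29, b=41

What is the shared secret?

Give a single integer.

Answer: 31

Derivation:
A = 30^29 mod 47  (bits of 29 = 11101)
  bit 0 = 1: r = r^2 * 30 mod 47 = 1^2 * 30 = 1*30 = 30
  bit 1 = 1: r = r^2 * 30 mod 47 = 30^2 * 30 = 7*30 = 22
  bit 2 = 1: r = r^2 * 30 mod 47 = 22^2 * 30 = 14*30 = 44
  bit 3 = 0: r = r^2 mod 47 = 44^2 = 9
  bit 4 = 1: r = r^2 * 30 mod 47 = 9^2 * 30 = 34*30 = 33
  -> A = 33
B = 30^41 mod 47  (bits of 41 = 101001)
  bit 0 = 1: r = r^2 * 30 mod 47 = 1^2 * 30 = 1*30 = 30
  bit 1 = 0: r = r^2 mod 47 = 30^2 = 7
  bit 2 = 1: r = r^2 * 30 mod 47 = 7^2 * 30 = 2*30 = 13
  bit 3 = 0: r = r^2 mod 47 = 13^2 = 28
  bit 4 = 0: r = r^2 mod 47 = 28^2 = 32
  bit 5 = 1: r = r^2 * 30 mod 47 = 32^2 * 30 = 37*30 = 29
  -> B = 29
s = B^a = 29^29 mod 47  (bits of 29 = 11101)
  bit 0 = 1: r = r^2 * 29 mod 47 = 1^2 * 29 = 1*29 = 29
  bit 1 = 1: r = r^2 * 29 mod 47 = 29^2 * 29 = 42*29 = 43
  bit 2 = 1: r = r^2 * 29 mod 47 = 43^2 * 29 = 16*29 = 41
  bit 3 = 0: r = r^2 mod 47 = 41^2 = 36
  bit 4 = 1: r = r^2 * 29 mod 47 = 36^2 * 29 = 27*29 = 31
  -> s = B^a = 31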